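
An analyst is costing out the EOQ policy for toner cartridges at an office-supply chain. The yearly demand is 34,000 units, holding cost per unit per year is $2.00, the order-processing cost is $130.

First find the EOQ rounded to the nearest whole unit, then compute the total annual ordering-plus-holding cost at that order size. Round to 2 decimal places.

$4,204.76

2DS/H = 2·34,000·130/2 = 4,420,000.00
EOQ = √4,420,000.00 ≈ 2,102.38 → Q = 2,102 units
Ordering: D/Q × S = 34,000/2,102 × $130 = $2,102.76
Holding:  Q/2 × H = 2,102/2 × $2 = $2,102.00
Total = $2,102.76 + $2,102.00 = $4,204.76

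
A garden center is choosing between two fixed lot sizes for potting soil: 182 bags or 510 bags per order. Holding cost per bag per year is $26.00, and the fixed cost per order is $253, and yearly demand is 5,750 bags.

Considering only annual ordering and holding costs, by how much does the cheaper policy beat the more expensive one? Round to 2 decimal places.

TC(Q) = (D/Q)S + (Q/2)H
TC(182) = (5,750/182)×253 + (182/2)×26 = $10,359.13
TC(510) = (5,750/510)×253 + (510/2)×26 = $9,482.45
|ΔTC| = |$10,359.13 − $9,482.45| = $876.68

$876.68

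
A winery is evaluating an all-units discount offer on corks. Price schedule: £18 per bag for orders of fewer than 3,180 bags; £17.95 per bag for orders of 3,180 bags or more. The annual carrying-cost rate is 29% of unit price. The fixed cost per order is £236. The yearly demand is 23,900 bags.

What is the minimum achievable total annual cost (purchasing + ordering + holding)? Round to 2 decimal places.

£437,873.71

H₁ = 29%×£18 = £5.2200;  H₂ = 29%×£17.95 = £5.2055
EOQ₁ = √(2×23,900×236/5.2200) = 1,470.06  (< 3,180, feasible at tier 1)
EOQ₂ = √(2×23,900×236/5.2055) = 1,472.10  (< 3,180 → use Q = 3,180 at tier-2 price)
TC(tier 1 (EOQ₁), Q≈1,470.1) = £437,873.71
TC(tier 2, Q≈3,180.0) = £439,055.46
Minimum at tier 1 (EOQ₁): £437,873.71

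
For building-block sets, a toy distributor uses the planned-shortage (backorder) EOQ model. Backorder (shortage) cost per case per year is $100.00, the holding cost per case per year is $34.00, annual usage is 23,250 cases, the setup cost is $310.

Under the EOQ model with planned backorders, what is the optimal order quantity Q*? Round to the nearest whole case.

754 cases

Basic EOQ = √(2·23,250·310/34) = 651.130
Backorder adjustment √((H+b)/b) = √((34+100)/100) = 1.1576
Q* = 651.130 × 1.1576 ≈ 753.74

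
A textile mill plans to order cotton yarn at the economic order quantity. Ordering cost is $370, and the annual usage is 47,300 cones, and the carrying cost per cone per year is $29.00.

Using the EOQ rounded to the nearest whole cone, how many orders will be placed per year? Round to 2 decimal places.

43.04 orders per year

Q* = √(2·D·S / H) = √(2·47,300·370 / 29) = √1,206,965.5 ≈ 1,098.62 → Q = 1,099
Orders per year = D/Q = 47,300 / 1,099 = 43.039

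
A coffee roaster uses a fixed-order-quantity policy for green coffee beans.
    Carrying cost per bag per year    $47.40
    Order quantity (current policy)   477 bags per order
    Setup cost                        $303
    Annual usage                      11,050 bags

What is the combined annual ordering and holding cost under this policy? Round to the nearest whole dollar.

Orders/yr = 11,050/477 = 23.166; ordering cost = 23.166 × $303 = $7,019.18
Average inventory = 477/2 = 238.5; holding cost = 238.5 × $47.4 = $11,304.90
Total = $7,019.18 + $11,304.90 = $18,324.08

$18,324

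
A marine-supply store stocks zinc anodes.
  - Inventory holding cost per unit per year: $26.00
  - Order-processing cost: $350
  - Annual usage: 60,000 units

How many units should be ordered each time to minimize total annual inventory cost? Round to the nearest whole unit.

1,271 units

2DS/H = 2·60,000·350/26 = 1,615,384.62
EOQ = √1,615,384.62 ≈ 1,270.98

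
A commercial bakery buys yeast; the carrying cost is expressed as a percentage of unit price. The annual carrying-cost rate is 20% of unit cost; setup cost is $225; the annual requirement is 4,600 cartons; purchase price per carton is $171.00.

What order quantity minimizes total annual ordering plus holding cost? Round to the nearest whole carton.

H = i·C = 0.2 × $171 = $34.2000 per carton-year
2DS/H = 2·4,600·225/34.2 = 60,526.32
EOQ = √60,526.32 ≈ 246.02

246 cartons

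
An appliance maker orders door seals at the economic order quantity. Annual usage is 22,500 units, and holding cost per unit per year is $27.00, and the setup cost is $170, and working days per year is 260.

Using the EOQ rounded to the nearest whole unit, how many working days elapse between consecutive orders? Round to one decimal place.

Q* = √(2·D·S / H) = √(2·22,500·170 / 27) = √283,333.3 ≈ 532.29 → Q = 532 units
Cycle time = (working days × Q)/D = (260 × 532) / 22,500 = 6.148 days

6.1 days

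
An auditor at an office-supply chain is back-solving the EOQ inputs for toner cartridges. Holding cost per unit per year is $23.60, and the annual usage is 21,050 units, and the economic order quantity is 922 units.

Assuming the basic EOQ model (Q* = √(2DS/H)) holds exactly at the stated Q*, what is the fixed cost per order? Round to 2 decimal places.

Since Q* = (2DS/H)^½, squaring gives Q*²·H = 2DS.
S = Q²H / (2D) = 922² × 23.6 / (2 × 21,050) = 476.5316

$476.53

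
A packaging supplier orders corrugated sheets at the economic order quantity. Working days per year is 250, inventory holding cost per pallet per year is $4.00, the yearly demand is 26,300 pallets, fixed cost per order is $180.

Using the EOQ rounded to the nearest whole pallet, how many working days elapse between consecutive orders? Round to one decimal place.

2DS/H = 2·26,300·180/4 = 2,367,000.00
EOQ = √2,367,000.00 ≈ 1,538.51 → Q = 1,539 pallets
T = Q/D × 250 days = 1,539/26,300 × 250 = 14.629 days

14.6 days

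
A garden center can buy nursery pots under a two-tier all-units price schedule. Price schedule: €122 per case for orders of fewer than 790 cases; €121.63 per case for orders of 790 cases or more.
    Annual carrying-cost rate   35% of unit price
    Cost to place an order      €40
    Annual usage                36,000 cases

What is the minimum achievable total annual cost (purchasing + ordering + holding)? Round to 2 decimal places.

€4,397,318.13

H₁ = 35%×€122 = €42.7000;  H₂ = 35%×€121.63 = €42.5705
EOQ₁ = √(2×36,000×40/42.7000) = 259.71  (< 790, feasible at tier 1)
EOQ₂ = √(2×36,000×40/42.5705) = 260.10  (< 790 → use Q = 790 at tier-2 price)
TC(tier 1 (EOQ₁), Q≈259.7) = €4,403,089.45
TC(tier 2, Q≈790.0) = €4,397,318.13
Minimum at tier 2: €4,397,318.13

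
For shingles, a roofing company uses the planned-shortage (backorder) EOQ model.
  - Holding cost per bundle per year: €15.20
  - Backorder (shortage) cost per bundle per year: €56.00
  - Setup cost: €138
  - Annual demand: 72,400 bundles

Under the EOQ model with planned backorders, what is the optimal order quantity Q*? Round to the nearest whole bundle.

Q* = √(2DS/H) · √((H + b)/b)
   = √(2 × 72,400 × 138 / 15.2) · √((15.2 + 56) / 56)
   = 1,146.574 × 1.1276 ≈ 1,292.85

1,293 bundles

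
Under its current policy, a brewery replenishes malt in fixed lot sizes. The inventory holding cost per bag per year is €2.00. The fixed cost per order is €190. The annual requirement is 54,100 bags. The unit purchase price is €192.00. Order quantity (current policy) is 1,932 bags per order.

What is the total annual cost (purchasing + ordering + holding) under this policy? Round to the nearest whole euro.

Orders/yr = 54,100/1,932 = 28.002; ordering cost = 28.002 × €190 = €5,320.39
Average inventory = 1,932/2 = 966; holding cost = 966 × €2 = €1,932.00
Purchase cost = D·C = 54,100 × 192 = €10,387,200.00
Total = €5,320.39 + €1,932.00 + €10,387,200.00 = €10,394,452.39

€10,394,452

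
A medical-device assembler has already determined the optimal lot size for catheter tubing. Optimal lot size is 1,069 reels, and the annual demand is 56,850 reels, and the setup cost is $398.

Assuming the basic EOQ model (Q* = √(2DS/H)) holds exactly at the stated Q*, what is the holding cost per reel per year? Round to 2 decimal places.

EOQ relation: Q² = 2DS/H, so rearrange for the unknown.
H = 2DS / Q² = 2 × 56,850 × 398 / 1,069² = 39.5994

$39.60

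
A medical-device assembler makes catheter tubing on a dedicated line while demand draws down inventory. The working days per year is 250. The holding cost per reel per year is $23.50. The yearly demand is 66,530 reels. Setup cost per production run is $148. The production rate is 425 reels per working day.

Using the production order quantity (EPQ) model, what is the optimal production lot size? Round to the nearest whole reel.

d = 66,530/250 = 266.1200 reels/day;  effective holding cost H(1 − d/p) = 23.5·(1 − 266.1200/425) = 8.78513
Q* = √(2DS / H_eff) = √(2·66,530·148 / 8.78513) ≈ 1,497.20

1,497 reels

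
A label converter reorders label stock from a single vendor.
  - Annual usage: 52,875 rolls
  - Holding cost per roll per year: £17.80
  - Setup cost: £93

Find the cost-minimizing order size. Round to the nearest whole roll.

EOQ = √(2DS/H) = √(2 × 52,875 × 93 / 17.8)
    = √(552,514.04) ≈ 743.31

743 rolls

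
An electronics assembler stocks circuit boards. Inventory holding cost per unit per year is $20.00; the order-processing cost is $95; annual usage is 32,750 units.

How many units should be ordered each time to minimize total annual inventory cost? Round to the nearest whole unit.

2DS/H = 2·32,750·95/20 = 311,125.00
EOQ = √311,125.00 ≈ 557.79

558 units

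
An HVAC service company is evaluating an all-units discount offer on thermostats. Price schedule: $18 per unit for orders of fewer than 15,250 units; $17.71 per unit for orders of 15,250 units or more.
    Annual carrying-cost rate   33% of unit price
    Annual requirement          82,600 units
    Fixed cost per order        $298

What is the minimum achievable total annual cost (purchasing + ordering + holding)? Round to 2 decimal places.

H₁ = 33%×$18 = $5.9400;  H₂ = 33%×$17.71 = $5.8443
EOQ₁ = √(2×82,600×298/5.9400) = 2,878.86  (< 15,250, feasible at tier 1)
EOQ₂ = √(2×82,600×298/5.8443) = 2,902.33  (< 15,250 → use Q = 15,250 at tier-2 price)
TC(tier 1 (EOQ₁), Q≈2,878.9) = $1,503,900.40
TC(tier 2, Q≈15,250.0) = $1,509,022.87
Minimum at tier 1 (EOQ₁): $1,503,900.40

$1,503,900.40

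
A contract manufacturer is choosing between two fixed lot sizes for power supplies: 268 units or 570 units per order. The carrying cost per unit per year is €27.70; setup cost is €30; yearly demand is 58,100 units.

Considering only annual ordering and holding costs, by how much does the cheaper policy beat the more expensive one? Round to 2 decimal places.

TC(Q) = (D/Q)S + (Q/2)H
TC(268) = (58,100/268)×30 + (268/2)×27.7 = €10,215.53
TC(570) = (58,100/570)×30 + (570/2)×27.7 = €10,952.39
|ΔTC| = |€10,215.53 − €10,952.39| = €736.86

€736.86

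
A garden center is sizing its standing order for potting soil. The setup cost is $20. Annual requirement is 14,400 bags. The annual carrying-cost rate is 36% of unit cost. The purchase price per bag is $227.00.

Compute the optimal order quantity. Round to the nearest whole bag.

84 bags

H = i·C = 0.36 × $227 = $81.7200 per bag-year
EOQ = √(2DS/H) = √(2 × 14,400 × 20 / 81.72)
    = √(7,048.46) ≈ 83.96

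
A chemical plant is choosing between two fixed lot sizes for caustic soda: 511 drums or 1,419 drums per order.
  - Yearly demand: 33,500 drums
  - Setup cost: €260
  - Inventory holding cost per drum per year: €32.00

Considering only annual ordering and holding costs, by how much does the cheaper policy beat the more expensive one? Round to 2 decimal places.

Annual cost at Q: ordering D·S/Q plus holding Q·H/2.
TC(511) = (33,500/511)×260 + (511/2)×32 = €25,221.01
TC(1,419) = (33,500/1,419)×260 + (1,419/2)×32 = €28,842.13
|ΔTC| = |€25,221.01 − €28,842.13| = €3,621.12

€3,621.12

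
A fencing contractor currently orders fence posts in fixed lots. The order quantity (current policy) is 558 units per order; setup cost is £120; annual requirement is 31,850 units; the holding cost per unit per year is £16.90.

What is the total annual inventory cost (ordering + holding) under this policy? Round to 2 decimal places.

£11,564.56

Annual ordering cost = (D/Q)·S = (31,850/558) × 120 = £6,849.46
Annual holding cost  = (Q/2)·H = (558/2) × 16.9 = £4,715.10
Total = £6,849.46 + £4,715.10 = £11,564.56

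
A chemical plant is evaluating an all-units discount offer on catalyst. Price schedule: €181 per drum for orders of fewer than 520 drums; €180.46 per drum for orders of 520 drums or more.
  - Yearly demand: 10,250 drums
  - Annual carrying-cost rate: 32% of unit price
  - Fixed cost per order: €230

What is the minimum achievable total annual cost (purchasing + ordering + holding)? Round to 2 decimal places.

€1,869,262.93

H₁ = 32%×€181 = €57.9200;  H₂ = 32%×€180.46 = €57.7472
EOQ₁ = √(2×10,250×230/57.9200) = 285.32  (< 520, feasible at tier 1)
EOQ₂ = √(2×10,250×230/57.7472) = 285.74  (< 520 → use Q = 520 at tier-2 price)
TC(tier 1 (EOQ₁), Q≈285.3) = €1,871,775.52
TC(tier 2, Q≈520.0) = €1,869,262.93
Minimum at tier 2: €1,869,262.93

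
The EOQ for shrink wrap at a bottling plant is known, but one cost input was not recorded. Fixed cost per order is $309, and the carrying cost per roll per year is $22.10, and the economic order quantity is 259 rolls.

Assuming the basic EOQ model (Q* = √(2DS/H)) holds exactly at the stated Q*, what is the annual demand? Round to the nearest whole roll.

2,399 rolls per year

From Q* = √(2DS/H) ⇒ Q*² = 2DS/H.
D = Q²H / (2S) = 259² × 22.1 / (2 × 309) = 2,398.85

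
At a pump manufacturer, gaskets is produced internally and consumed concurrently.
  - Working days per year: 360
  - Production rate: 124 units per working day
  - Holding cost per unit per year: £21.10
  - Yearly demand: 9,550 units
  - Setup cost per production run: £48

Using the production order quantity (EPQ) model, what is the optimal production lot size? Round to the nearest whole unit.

235 units

Daily demand d = 9,550/360 = 26.528; p = 124; 1 − d/p = 0.78607
EPQ = √(2DS / (H(1 − d/p)))
    = √(2 × 9,550 × 48 / (21.1 × 0.78607)) ≈ 235.11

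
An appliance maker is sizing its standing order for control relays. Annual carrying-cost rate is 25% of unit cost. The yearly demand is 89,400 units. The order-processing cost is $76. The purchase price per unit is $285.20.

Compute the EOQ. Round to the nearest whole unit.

437 units

H = i·C = 0.25 × $285.2 = $71.3000 per unit-year
2DS/H = 2·89,400·76/71.3 = 190,586.26
EOQ = √190,586.26 ≈ 436.56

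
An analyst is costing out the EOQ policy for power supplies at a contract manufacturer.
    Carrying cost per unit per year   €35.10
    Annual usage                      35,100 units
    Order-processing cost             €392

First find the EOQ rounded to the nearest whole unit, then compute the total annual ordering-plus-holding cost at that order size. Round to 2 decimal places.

EOQ = √(2DS/H) = √(2 × 35,100 × 392 / 35.1)
    = √(784,000.00) ≈ 885.44 → Q = 885 units
Ordering: D/Q × S = 35,100/885 × €392 = €15,547.12
Holding:  Q/2 × H = 885/2 × €35.1 = €15,531.75
Total = €15,547.12 + €15,531.75 = €31,078.87

€31,078.87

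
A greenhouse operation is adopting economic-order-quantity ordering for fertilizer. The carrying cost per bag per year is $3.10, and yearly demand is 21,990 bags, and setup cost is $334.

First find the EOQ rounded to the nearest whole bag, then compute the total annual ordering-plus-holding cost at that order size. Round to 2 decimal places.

Optimal lot size Q* = (2 × 21,990 × $334 / $3.1)^½ ≈ 2,176.81 → Q = 2,177 bags
Annual ordering cost = (D/Q)·S = (21,990/2,177) × 334 = $3,373.75
Annual holding cost  = (Q/2)·H = (2,177/2) × 3.1 = $3,374.35
Total = $3,373.75 + $3,374.35 = $6,748.10

$6,748.10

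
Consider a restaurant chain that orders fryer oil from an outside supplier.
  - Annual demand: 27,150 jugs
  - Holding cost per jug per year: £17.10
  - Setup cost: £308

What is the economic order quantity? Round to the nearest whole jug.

Q* = √(2·D·S / H) = √(2·27,150·308 / 17.1) = √978,035.1 ≈ 988.96

989 jugs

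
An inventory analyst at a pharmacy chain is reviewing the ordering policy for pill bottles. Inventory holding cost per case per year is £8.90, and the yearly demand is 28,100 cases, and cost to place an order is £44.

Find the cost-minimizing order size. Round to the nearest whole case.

527 cases

2DS/H = 2·28,100·44/8.9 = 277,842.70
EOQ = √277,842.70 ≈ 527.11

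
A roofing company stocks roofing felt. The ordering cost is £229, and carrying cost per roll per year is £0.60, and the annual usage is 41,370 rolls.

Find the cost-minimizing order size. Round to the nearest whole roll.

5,620 rolls

2DS/H = 2·41,370·229/0.6 = 31,579,100.00
EOQ = √31,579,100.00 ≈ 5,619.53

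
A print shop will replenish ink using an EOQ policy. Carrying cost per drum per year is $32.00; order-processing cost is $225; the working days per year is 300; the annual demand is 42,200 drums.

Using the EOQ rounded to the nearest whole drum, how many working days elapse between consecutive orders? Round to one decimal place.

5.5 days

Q* = √(2·D·S / H) = √(2·42,200·225 / 32) = √593,437.5 ≈ 770.35 → Q = 770 drums
Cycle time = (working days × Q)/D = (300 × 770) / 42,200 = 5.474 days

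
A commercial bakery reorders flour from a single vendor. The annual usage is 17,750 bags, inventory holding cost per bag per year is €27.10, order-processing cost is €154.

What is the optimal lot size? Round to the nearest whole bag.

449 bags

2DS/H = 2·17,750·154/27.1 = 201,734.32
EOQ = √201,734.32 ≈ 449.15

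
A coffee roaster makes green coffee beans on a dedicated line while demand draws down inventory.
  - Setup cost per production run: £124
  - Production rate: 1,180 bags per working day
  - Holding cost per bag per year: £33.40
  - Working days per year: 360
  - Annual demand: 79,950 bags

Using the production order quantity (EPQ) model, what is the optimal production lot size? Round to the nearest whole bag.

855 bags

Daily demand d = 79,950/360 = 222.083; p = 1180; 1 − d/p = 0.81179
EPQ = √(2DS / (H(1 − d/p)))
    = √(2 × 79,950 × 124 / (33.4 × 0.81179)) ≈ 855.14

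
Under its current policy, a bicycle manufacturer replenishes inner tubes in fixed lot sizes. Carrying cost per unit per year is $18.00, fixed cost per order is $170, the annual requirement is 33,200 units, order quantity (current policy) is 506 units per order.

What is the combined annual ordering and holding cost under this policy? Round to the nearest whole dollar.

$15,708

Ordering: D/Q × S = 33,200/506 × $170 = $11,154.15
Holding:  Q/2 × H = 506/2 × $18 = $4,554.00
Total = $11,154.15 + $4,554.00 = $15,708.15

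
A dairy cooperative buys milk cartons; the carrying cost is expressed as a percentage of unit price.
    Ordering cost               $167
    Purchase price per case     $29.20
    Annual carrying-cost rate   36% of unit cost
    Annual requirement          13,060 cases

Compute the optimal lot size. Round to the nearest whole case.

Carrying cost H = $29.2 × 36% = $10.5120/case/yr
Optimal lot size Q* = (2 × 13,060 × $167 / $10.512)^½ ≈ 644.17

644 cases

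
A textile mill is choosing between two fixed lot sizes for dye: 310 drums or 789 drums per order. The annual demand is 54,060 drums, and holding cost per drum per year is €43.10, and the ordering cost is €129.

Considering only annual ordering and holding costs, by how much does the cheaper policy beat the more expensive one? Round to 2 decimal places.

Annual cost at Q: ordering D·S/Q plus holding Q·H/2.
TC(310) = (54,060/310)×129 + (310/2)×43.1 = €29,176.44
TC(789) = (54,060/789)×129 + (789/2)×43.1 = €25,841.66
|ΔTC| = |€29,176.44 − €25,841.66| = €3,334.78

€3,334.78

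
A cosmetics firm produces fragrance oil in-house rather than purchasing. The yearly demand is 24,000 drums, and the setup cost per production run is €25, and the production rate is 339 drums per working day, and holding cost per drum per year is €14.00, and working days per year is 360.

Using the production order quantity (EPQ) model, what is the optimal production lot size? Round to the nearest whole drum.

d = 24,000/360 = 66.6667 drums/day;  effective holding cost H(1 − d/p) = 14·(1 − 66.6667/339) = 11.24680
Q* = √(2DS / H_eff) = √(2·24,000·25 / 11.24680) ≈ 326.65

327 drums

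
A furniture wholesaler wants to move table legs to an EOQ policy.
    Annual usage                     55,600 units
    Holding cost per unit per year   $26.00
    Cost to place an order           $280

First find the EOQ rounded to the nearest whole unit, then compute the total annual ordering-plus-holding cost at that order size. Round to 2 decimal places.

Q* = √(2·D·S / H) = √(2·55,600·280 / 26) = √1,197,538.5 ≈ 1,094.32 → Q = 1,094 units
Orders/yr = 55,600/1,094 = 50.823; ordering cost = 50.823 × $280 = $14,230.35
Average inventory = 1,094/2 = 547; holding cost = 547 × $26 = $14,222.00
Total = $14,230.35 + $14,222.00 = $28,452.35

$28,452.35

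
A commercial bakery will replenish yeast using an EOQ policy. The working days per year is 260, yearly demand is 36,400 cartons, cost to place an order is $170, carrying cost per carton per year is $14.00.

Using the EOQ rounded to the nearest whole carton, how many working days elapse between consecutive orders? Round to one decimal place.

Optimal lot size Q* = (2 × 36,400 × $170 / $14)^½ ≈ 940.21 → Q = 940 cartons
Days between orders = 260 / (D/Q) = 260 / 38.723 ≈ 6.714

6.7 days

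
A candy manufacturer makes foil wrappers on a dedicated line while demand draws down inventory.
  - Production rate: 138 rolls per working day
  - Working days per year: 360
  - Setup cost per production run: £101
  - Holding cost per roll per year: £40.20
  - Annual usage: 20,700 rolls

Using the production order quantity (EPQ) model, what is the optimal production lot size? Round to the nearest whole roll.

422 rolls

Daily demand d = 20,700/360 = 57.500; p = 138; 1 − d/p = 0.58333
EPQ = √(2DS / (H(1 − d/p)))
    = √(2 × 20,700 × 101 / (40.2 × 0.58333)) ≈ 422.27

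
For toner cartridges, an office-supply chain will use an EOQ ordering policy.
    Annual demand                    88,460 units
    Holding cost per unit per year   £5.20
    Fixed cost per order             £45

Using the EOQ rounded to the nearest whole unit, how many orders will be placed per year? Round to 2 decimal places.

71.51 orders per year

EOQ = √(2DS/H) = √(2 × 88,460 × 45 / 5.2)
    = √(1,531,038.46) ≈ 1,237.35 → Q = 1,237
N = D/Q = 88,460/1,237 ≈ 71.512 orders/yr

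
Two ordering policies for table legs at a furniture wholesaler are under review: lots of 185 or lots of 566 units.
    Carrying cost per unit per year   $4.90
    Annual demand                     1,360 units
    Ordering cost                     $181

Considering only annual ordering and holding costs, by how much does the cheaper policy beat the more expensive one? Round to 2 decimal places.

$37.77

TC(Q) = (D/Q)S + (Q/2)H
TC(185) = (1,360/185)×181 + (185/2)×4.9 = $1,783.84
TC(566) = (1,360/566)×181 + (566/2)×4.9 = $1,821.61
Cheaper: Q = 185.  Difference = $37.77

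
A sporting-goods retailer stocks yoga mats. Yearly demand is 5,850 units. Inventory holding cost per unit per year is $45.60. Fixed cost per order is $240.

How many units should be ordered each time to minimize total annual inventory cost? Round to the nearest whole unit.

248 units

Q* = √(2·D·S / H) = √(2·5,850·240 / 45.6) = √61,578.9 ≈ 248.15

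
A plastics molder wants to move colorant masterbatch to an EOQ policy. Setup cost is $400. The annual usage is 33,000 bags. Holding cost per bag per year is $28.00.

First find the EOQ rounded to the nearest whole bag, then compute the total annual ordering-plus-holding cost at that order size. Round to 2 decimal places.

EOQ = √(2DS/H) = √(2 × 33,000 × 400 / 28)
    = √(942,857.14) ≈ 971.01 → Q = 971 bags
Orders/yr = 33,000/971 = 33.986; ordering cost = 33.986 × $400 = $13,594.23
Average inventory = 971/2 = 485.5; holding cost = 485.5 × $28 = $13,594.00
Total = $13,594.23 + $13,594.00 = $27,188.23

$27,188.23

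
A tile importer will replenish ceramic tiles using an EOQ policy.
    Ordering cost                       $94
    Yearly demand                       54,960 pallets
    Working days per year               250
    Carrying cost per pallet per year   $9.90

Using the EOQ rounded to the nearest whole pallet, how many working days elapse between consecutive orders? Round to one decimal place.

4.6 days

2DS/H = 2·54,960·94/9.9 = 1,043,684.85
EOQ = √1,043,684.85 ≈ 1,021.61 → Q = 1,022 pallets
Cycle time = (working days × Q)/D = (250 × 1,022) / 54,960 = 4.649 days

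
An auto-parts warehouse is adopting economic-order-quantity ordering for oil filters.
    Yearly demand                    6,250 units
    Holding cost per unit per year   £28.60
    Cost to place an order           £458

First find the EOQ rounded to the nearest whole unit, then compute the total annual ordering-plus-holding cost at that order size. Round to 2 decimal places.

£12,795.90

Optimal lot size Q* = (2 × 6,250 × £458 / £28.6)^½ ≈ 447.41 → Q = 447 units
Annual ordering cost = (D/Q)·S = (6,250/447) × 458 = £6,403.80
Annual holding cost  = (Q/2)·H = (447/2) × 28.6 = £6,392.10
Total = £6,403.80 + £6,392.10 = £12,795.90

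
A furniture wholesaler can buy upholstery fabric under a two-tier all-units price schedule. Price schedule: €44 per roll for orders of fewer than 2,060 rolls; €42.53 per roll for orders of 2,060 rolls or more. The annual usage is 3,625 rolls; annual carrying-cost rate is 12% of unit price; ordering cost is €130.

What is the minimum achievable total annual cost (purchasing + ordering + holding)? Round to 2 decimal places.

H₁ = 12%×€44 = €5.2800;  H₂ = 12%×€42.53 = €5.1036
EOQ₁ = √(2×3,625×130/5.2800) = 422.50  (< 2,060, feasible at tier 1)
EOQ₂ = √(2×3,625×130/5.1036) = 429.74  (< 2,060 → use Q = 2,060 at tier-2 price)
TC(tier 1 (EOQ₁), Q≈422.5) = €161,730.78
TC(tier 2, Q≈2,060.0) = €159,656.72
Minimum at tier 2: €159,656.72

€159,656.72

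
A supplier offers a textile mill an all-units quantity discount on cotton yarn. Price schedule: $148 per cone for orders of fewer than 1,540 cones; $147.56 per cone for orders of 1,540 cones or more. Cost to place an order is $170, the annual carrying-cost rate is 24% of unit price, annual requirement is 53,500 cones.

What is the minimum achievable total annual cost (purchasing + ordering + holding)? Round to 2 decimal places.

H₁ = 24%×$148 = $35.5200;  H₂ = 24%×$147.56 = $35.4144
EOQ₁ = √(2×53,500×170/35.5200) = 715.62  (< 1,540, feasible at tier 1)
EOQ₂ = √(2×53,500×170/35.4144) = 716.68  (< 1,540 → use Q = 1,540 at tier-2 price)
TC(tier 1 (EOQ₁), Q≈715.6) = $7,943,418.67
TC(tier 2, Q≈1,540.0) = $7,927,634.93
Minimum at tier 2: $7,927,634.93

$7,927,634.93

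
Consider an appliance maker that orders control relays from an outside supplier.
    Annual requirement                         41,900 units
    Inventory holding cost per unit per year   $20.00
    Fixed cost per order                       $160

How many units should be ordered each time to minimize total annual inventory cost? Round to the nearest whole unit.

819 units

EOQ = √(2DS/H) = √(2 × 41,900 × 160 / 20)
    = √(670,400.00) ≈ 818.78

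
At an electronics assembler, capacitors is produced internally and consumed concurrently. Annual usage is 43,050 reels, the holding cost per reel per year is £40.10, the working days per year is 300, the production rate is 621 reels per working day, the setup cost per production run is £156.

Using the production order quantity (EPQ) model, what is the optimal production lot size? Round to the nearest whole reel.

660 reels

d = 43,050/300 = 143.5000 reels/day;  effective holding cost H(1 − d/p) = 40.1·(1 − 143.5000/621) = 30.83374
Q* = √(2DS / H_eff) = √(2·43,050·156 / 30.83374) ≈ 660.01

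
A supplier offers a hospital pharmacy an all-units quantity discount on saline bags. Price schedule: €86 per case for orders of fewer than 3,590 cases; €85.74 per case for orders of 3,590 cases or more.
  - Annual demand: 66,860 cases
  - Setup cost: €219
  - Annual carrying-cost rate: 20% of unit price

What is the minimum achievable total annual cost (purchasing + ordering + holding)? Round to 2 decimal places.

H₁ = 20%×€86 = €17.2000;  H₂ = 20%×€85.74 = €17.1480
EOQ₁ = √(2×66,860×219/17.2000) = 1,304.84  (< 3,590, feasible at tier 1)
EOQ₂ = √(2×66,860×219/17.1480) = 1,306.81  (< 3,590 → use Q = 3,590 at tier-2 price)
TC(tier 1 (EOQ₁), Q≈1,304.8) = €5,772,403.18
TC(tier 2, Q≈3,590.0) = €5,767,435.71
Minimum at tier 2: €5,767,435.71

€5,767,435.71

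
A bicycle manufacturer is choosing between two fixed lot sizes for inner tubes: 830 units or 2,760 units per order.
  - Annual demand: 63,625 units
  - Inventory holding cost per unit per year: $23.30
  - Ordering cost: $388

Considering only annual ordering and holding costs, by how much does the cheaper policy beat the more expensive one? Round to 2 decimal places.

TC(Q) = (D/Q)S + (Q/2)H
TC(830) = (63,625/830)×388 + (830/2)×23.3 = $39,412.27
TC(2,760) = (63,625/2,760)×388 + (2,760/2)×23.3 = $41,098.38
Lots of 830 are cheaper by $1,686.11.

$1,686.11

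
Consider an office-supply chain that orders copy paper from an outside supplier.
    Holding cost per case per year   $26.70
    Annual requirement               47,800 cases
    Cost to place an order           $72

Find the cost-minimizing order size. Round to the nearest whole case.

508 cases

Q* = √(2·D·S / H) = √(2·47,800·72 / 26.7) = √257,797.8 ≈ 507.74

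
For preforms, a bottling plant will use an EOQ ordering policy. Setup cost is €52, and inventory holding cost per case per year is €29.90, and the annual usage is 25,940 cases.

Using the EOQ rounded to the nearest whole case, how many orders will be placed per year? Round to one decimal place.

2DS/H = 2·25,940·52/29.9 = 90,226.09
EOQ = √90,226.09 ≈ 300.38 → Q = 300
N = D/Q = 25,940/300 ≈ 86.467 orders/yr

86.5 orders per year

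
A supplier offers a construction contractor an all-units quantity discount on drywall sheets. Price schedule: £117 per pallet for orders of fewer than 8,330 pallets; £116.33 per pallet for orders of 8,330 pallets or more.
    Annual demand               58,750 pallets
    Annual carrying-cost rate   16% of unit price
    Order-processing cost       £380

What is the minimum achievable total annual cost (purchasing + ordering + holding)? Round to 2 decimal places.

H₁ = 16%×£117 = £18.7200;  H₂ = 16%×£116.33 = £18.6128
EOQ₁ = √(2×58,750×380/18.7200) = 1,544.39  (< 8,330, feasible at tier 1)
EOQ₂ = √(2×58,750×380/18.6128) = 1,548.83  (< 8,330 → use Q = 8,330 at tier-2 price)
TC(tier 1 (EOQ₁), Q≈1,544.4) = £6,902,661.04
TC(tier 2, Q≈8,330.0) = £6,914,589.88
Minimum at tier 1 (EOQ₁): £6,902,661.04

£6,902,661.04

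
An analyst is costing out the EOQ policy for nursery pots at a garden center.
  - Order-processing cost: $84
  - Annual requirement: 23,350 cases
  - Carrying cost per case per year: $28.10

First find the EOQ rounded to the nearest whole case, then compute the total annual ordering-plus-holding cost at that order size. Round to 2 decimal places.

2DS/H = 2·23,350·84/28.1 = 139,601.42
EOQ = √139,601.42 ≈ 373.63 → Q = 374 cases
Orders/yr = 23,350/374 = 62.433; ordering cost = 62.433 × $84 = $5,244.39
Average inventory = 374/2 = 187; holding cost = 187 × $28.1 = $5,254.70
Total = $5,244.39 + $5,254.70 = $10,499.09

$10,499.09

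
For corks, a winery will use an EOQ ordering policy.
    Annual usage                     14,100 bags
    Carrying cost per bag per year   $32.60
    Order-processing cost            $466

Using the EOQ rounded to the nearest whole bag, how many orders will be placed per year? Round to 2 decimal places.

22.20 orders per year

Optimal lot size Q* = (2 × 14,100 × $466 / $32.6)^½ ≈ 634.90 → Q = 635
Orders per year = D/Q = 14,100 / 635 = 22.205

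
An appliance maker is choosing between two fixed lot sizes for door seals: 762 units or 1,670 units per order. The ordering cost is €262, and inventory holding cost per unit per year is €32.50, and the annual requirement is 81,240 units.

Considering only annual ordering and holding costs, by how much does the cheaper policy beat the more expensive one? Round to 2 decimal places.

€432.48

Annual cost at Q: ordering D·S/Q plus holding Q·H/2.
TC(762) = (81,240/762)×262 + (762/2)×32.5 = €40,315.41
TC(1,670) = (81,240/1,670)×262 + (1,670/2)×32.5 = €39,882.94
Lots of 1,670 are cheaper by €432.48.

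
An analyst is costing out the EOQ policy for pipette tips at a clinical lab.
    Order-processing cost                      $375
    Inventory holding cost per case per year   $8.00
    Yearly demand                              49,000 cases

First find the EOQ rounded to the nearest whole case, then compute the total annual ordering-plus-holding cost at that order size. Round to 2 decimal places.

$17,146.43

EOQ = √(2DS/H) = √(2 × 49,000 × 375 / 8)
    = √(4,593,750.00) ≈ 2,143.30 → Q = 2,143 cases
Orders/yr = 49,000/2,143 = 22.865; ordering cost = 22.865 × $375 = $8,574.43
Average inventory = 2,143/2 = 1071.5; holding cost = 1071.5 × $8 = $8,572.00
Total = $8,574.43 + $8,572.00 = $17,146.43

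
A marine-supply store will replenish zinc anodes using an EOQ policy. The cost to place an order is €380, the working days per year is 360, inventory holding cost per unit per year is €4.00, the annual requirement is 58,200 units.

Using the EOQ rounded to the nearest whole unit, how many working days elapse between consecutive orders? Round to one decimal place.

20.6 days

Q* = √(2·D·S / H) = √(2·58,200·380 / 4) = √11,058,000.0 ≈ 3,325.36 → Q = 3,325 units
Days between orders = 360 / (D/Q) = 360 / 17.504 ≈ 20.567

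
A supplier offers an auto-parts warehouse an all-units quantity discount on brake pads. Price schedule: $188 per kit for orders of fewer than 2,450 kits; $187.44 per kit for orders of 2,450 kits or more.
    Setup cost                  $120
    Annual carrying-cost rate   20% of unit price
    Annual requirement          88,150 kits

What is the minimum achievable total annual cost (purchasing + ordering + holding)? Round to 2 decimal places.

H₁ = 20%×$188 = $37.6000;  H₂ = 20%×$187.44 = $37.4880
EOQ₁ = √(2×88,150×120/37.6000) = 750.11  (< 2,450, feasible at tier 1)
EOQ₂ = √(2×88,150×120/37.4880) = 751.23  (< 2,450 → use Q = 2,450 at tier-2 price)
TC(tier 1 (EOQ₁), Q≈750.1) = $16,600,404.00
TC(tier 2, Q≈2,450.0) = $16,573,076.35
Minimum at tier 2: $16,573,076.35

$16,573,076.35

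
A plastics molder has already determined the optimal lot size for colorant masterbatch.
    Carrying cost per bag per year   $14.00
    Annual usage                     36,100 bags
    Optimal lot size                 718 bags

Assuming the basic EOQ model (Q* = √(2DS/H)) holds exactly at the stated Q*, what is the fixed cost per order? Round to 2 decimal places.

$99.96

EOQ relation: Q² = 2DS/H, so rearrange for the unknown.
S = Q²H / (2D) = 718² × 14 / (2 × 36,100) = 99.9631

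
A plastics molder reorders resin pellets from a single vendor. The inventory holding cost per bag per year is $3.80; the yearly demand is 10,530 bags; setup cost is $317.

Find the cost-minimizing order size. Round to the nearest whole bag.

EOQ = √(2DS/H) = √(2 × 10,530 × 317 / 3.8)
    = √(1,756,847.37) ≈ 1,325.46

1,325 bags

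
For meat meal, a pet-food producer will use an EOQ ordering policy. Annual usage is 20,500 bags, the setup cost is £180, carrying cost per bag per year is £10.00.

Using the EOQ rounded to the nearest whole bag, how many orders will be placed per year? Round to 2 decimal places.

Optimal lot size Q* = (2 × 20,500 × £180 / £10)^½ ≈ 859.07 → Q = 859
Orders per year = D/Q = 20,500 / 859 = 23.865

23.86 orders per year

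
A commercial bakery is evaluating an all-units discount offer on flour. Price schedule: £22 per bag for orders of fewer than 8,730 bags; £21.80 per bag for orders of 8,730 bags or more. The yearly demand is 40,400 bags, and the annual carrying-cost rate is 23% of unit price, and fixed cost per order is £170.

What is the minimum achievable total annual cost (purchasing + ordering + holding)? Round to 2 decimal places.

£897,136.92

H₁ = 23%×£22 = £5.0600;  H₂ = 23%×£21.80 = £5.0140
EOQ₁ = √(2×40,400×170/5.0600) = 1,647.61  (< 8,730, feasible at tier 1)
EOQ₂ = √(2×40,400×170/5.0140) = 1,655.15  (< 8,730 → use Q = 8,730 at tier-2 price)
TC(tier 1 (EOQ₁), Q≈1,647.6) = £897,136.92
TC(tier 2, Q≈8,730.0) = £903,392.82
Minimum at tier 1 (EOQ₁): £897,136.92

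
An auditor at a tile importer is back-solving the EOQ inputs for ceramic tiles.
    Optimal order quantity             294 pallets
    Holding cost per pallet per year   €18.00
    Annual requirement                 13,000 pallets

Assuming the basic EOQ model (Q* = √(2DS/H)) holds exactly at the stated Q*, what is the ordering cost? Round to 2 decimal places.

From Q* = √(2DS/H) ⇒ Q*² = 2DS/H.
S = Q²H / (2D) = 294² × 18 / (2 × 13,000) = 59.8403

€59.84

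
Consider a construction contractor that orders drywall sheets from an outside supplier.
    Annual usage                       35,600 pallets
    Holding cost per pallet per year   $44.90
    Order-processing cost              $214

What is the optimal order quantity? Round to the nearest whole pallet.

Optimal lot size Q* = (2 × 35,600 × $214 / $44.9)^½ ≈ 582.54

583 pallets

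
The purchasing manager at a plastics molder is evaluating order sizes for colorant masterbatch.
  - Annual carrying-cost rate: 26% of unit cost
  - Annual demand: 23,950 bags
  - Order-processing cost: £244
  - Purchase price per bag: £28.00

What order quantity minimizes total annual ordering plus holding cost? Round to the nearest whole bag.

1,267 bags

Carrying cost H = £28 × 26% = £7.2800/bag/yr
2DS/H = 2·23,950·244/7.28 = 1,605,439.56
EOQ = √1,605,439.56 ≈ 1,267.06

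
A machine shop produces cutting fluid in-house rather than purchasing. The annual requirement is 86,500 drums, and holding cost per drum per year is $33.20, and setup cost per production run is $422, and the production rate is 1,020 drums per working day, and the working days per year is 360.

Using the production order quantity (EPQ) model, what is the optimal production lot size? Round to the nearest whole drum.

1,696 drums

Daily demand d = 86,500/360 = 240.278; p = 1020; 1 − d/p = 0.76443
EPQ = √(2DS / (H(1 − d/p)))
    = √(2 × 86,500 × 422 / (33.2 × 0.76443)) ≈ 1,696.06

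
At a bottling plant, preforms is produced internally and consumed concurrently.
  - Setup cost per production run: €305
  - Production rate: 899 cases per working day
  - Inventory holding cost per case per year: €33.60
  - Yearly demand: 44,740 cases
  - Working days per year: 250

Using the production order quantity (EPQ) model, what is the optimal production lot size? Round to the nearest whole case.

1,007 cases

Daily demand d = 44,740/250 = 178.960; p = 899; 1 − d/p = 0.80093
EPQ = √(2DS / (H(1 − d/p)))
    = √(2 × 44,740 × 305 / (33.6 × 0.80093)) ≈ 1,007.04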